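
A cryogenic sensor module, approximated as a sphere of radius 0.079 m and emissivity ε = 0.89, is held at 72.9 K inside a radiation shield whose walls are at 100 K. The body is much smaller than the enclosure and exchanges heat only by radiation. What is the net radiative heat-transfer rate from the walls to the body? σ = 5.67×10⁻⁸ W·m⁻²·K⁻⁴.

For a small grey body in a large enclosure: P_net = εσA(T_body⁴ − T_wall⁴).
A = 4πr² = 0.07843 m²; T_body⁴ − T_wall⁴ = 2.824×10⁷ − 1.000×10⁸ = -7.176×10⁷ K⁴.
|P_net| = 0.89·5.67×10⁻⁸·0.07843·7.176×10⁷.

P_net ≈ 0.284 W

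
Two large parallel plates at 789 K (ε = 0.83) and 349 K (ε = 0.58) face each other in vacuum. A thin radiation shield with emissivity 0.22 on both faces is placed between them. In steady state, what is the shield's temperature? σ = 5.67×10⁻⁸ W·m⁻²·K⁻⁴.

T_s ≈ 678 K

In steady state the net flux on the hot side equals that on the cold side.
σ(T₁⁴−T_s⁴)/D₁ = σ(T_s⁴−T₂⁴)/D₂, with D₁ = 1/ε₁+1/ε_s−1 = 4.750, D₂ = 1/ε_s+1/ε₂−1 = 5.270.
Solve for T_s⁴: T_s⁴ = (D₂·T₁⁴ + D₁·T₂⁴)/(D₁+D₂) = 2.108×10¹¹ K⁴.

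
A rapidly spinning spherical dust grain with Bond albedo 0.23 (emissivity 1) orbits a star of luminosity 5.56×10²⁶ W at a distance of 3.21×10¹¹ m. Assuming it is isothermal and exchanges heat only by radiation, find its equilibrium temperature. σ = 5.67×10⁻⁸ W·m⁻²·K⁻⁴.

First find the stellar flux at distance d: S = L/(4πd²) = 5.56×10²⁶/(4π·(3.21×10¹¹)²) = 429.4 W/m².
For an isothermal sphere, absorbed (1−a)S·πr² = emitted σ·4πr²·T⁴, so T⁴ = (1−a)S/(4σ).
T⁴ = 0.770·429.4/(4·5.67×10⁻⁸) = 1.458×10⁹ K⁴.

T ≈ 195 K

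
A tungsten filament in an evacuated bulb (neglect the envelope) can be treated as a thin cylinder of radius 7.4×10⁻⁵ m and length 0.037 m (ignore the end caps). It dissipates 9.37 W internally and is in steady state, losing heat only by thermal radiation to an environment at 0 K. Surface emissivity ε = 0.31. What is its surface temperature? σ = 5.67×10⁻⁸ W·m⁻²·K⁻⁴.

T ≈ 2360 K

Steady state: internal power = radiated power, P = εσA T⁴.
Radiating area A = 2πrL = 1.720×10⁻⁵ m².
T⁴ = P/(εσA) = 9.37/(0.31·5.67×10⁻⁸·1.720×10⁻⁵) = 3.099×10¹³ K⁴.
T = (3.099×10¹³)^(1/4).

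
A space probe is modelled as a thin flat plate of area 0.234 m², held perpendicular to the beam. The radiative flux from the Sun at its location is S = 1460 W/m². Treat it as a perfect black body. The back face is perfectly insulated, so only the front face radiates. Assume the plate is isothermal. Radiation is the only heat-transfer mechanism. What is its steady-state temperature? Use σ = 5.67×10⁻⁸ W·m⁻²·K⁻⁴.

At equilibrium, absorbed power = emitted power.
Absorbing cross-section = A = 0.2340 m²; emitting surface = A = 0.2340 m² (ratio 1).
S·A_cross = εσ·A_surf·T⁴  ⇒  T⁴ = S/(1σ).
T⁴ = 1.00·1460/(1·5.67×10⁻⁸) = 2.575×10¹⁰ K⁴.
T = (2.575×10¹⁰)^(1/4).

T ≈ 401 K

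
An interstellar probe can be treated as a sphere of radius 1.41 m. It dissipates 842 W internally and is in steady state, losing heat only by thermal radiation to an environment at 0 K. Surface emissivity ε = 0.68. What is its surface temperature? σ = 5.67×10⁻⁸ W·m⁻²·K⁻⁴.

Steady state: internal power = radiated power, P = εσA T⁴.
Radiating area A = 4πr² = 24.98 m².
T⁴ = P/(εσA) = 842/(0.68·5.67×10⁻⁸·24.98) = 8.741×10⁸ K⁴.
T = (8.741×10⁸)^(1/4).

T ≈ 172 K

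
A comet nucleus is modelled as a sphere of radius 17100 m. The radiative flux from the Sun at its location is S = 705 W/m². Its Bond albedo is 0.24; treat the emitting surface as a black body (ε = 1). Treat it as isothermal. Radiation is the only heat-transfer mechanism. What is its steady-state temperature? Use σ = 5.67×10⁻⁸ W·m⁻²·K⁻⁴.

T ≈ 220 K

At equilibrium, absorbed power = emitted power.
Absorbing cross-section = πr² = 9.186×10⁸ m²; emitting surface = 4πr² = 3.675×10⁹ m² (ratio 4).
(1−a)S·A_cross = εσ·A_surf·T⁴  ⇒  T⁴ = (1−a)S/(4σ).
T⁴ = 0.760·705/(4·5.67×10⁻⁸) = 2.362×10⁹ K⁴.
T = (2.362×10⁹)^(1/4).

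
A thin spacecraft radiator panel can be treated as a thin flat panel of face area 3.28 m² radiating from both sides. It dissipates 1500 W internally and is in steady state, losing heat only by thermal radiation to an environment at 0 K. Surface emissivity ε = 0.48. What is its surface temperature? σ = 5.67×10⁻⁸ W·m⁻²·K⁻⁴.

T ≈ 303 K

Steady state: internal power = radiated power, P = εσA T⁴.
Radiating area A = 2·3.28 = 6.560 m².
T⁴ = P/(εσA) = 1500/(0.48·5.67×10⁻⁸·6.560) = 8.402×10⁹ K⁴.
T = (8.402×10⁹)^(1/4).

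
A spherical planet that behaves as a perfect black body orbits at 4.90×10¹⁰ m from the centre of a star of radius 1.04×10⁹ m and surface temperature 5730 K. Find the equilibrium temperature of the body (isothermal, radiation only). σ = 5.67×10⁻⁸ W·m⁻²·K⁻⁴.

T ≈ 590 K

The star's surface emits σT_*⁴; at distance d the flux is S = σT_*⁴(R_*/d)².
S = 5.67×10⁻⁸·(5730)⁴·(1.04×10⁹/4.90×10¹⁰)² = 27530 W/m².
For an isothermal sphere T⁴ = (1−a)S/(4σ) = 1.214×10¹¹ K⁴.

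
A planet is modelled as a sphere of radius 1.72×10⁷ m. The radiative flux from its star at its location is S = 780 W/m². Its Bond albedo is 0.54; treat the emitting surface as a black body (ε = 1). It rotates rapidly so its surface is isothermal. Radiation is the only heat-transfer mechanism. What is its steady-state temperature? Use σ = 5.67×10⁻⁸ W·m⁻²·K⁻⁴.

At equilibrium, absorbed power = emitted power.
Absorbing cross-section = πr² = 9.294×10¹⁴ m²; emitting surface = 4πr² = 3.718×10¹⁵ m² (ratio 4).
(1−a)S·A_cross = εσ·A_surf·T⁴  ⇒  T⁴ = (1−a)S/(4σ).
T⁴ = 0.460·780/(4·5.67×10⁻⁸) = 1.582×10⁹ K⁴.
T = (1.582×10⁹)^(1/4).

T ≈ 199 K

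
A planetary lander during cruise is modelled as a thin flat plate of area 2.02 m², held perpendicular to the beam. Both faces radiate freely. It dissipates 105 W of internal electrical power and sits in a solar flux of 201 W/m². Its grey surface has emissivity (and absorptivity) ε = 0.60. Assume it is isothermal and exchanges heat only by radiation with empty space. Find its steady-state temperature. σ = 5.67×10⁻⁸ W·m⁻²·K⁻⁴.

T ≈ 224 K

At steady state, absorbed solar power + internal power = radiated power.
Absorbed: α·S·A_cross = 0.60·201·2.020 = 243.6 W (cross-section A).
Total input = 243.6 + 105 = 348.6 W.
Radiated: εσ·A_surf·T⁴ with A_surf = 2A = 4.040 m².
T⁴ = 348.6/(0.60·5.67×10⁻⁸·4.040) = 2.536×10⁹ K⁴.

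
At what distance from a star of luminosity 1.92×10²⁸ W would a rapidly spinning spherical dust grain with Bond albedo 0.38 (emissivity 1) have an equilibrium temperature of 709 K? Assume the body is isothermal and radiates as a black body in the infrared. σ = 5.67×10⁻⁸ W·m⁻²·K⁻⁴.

d ≈ 1.29×10¹¹ m

For an isothermal black-emitting sphere, (1−a)S·πr² = σ·4πr²·T⁴ ⇒ S = 4σT⁴/(1−a).
S = 4·5.67×10⁻⁸·(709)⁴/0.620 = 92430 W/m².
Flux falls as S = L/(4πd²), so d = √(L/(4πS)) = √(1.92×10²⁸/(4π·92430)).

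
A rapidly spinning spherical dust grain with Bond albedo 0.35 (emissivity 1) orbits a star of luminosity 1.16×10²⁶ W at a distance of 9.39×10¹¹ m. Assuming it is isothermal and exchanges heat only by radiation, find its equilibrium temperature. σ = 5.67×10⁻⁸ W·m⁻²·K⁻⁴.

T ≈ 74.0 K

First find the stellar flux at distance d: S = L/(4πd²) = 1.16×10²⁶/(4π·(9.39×10¹¹)²) = 10.47 W/m².
For an isothermal sphere, absorbed (1−a)S·πr² = emitted σ·4πr²·T⁴, so T⁴ = (1−a)S/(4σ).
T⁴ = 0.650·10.47/(4·5.67×10⁻⁸) = 3.000×10⁷ K⁴.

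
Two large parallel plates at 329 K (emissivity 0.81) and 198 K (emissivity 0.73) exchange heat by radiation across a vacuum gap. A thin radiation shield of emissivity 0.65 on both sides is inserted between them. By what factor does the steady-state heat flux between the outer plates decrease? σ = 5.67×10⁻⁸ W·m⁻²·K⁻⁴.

factor ≈ 2.29

Without shield: q₀ = σΔ(T⁴)/(1/ε₁+1/ε₂−1) with denominator 1.604.
With shield the two gaps are in series; the resistances add: (1/ε₁+1/ε_s−1)+(1/ε_s+1/ε₂−1) = 1.773+1.908 = 3.681.
Heat-flux ratio q₀/q = 3.681/1.604.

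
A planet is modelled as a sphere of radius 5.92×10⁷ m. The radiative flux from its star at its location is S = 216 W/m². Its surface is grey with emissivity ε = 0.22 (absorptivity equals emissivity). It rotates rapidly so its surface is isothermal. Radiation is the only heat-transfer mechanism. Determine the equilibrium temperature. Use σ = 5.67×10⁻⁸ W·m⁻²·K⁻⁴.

T ≈ 176 K

At equilibrium, absorbed power = emitted power.
Absorbing cross-section = πr² = 1.101×10¹⁶ m²; emitting surface = 4πr² = 4.404×10¹⁶ m² (ratio 4).
εS·A_cross = εσ·A_surf·T⁴  ⇒  T⁴ = S/(4σ)   (ε cancels).
T⁴ = 216/(4·5.67×10⁻⁸) = 9.524×10⁸ K⁴.
T = (9.524×10⁸)^(1/4).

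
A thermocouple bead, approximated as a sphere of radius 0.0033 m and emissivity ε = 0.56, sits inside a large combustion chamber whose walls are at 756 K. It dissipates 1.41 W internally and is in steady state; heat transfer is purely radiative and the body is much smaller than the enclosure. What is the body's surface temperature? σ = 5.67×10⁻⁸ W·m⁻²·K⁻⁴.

T ≈ 898 K

For a small grey body in a large enclosure, net radiated power = εσA(T⁴ − T_w⁴).
Steady state: P = εσA(T⁴ − T_w⁴) with A = 4πr² = 1.368×10⁻⁴ m².
T⁴ = P/(εσA) + T_w⁴ = 1.41/(0.56·5.67×10⁻⁸·1.368×10⁻⁴) + (756)⁴
    = 3.245×10¹¹ + 3.267×10¹¹ = 6.512×10¹¹ K⁴.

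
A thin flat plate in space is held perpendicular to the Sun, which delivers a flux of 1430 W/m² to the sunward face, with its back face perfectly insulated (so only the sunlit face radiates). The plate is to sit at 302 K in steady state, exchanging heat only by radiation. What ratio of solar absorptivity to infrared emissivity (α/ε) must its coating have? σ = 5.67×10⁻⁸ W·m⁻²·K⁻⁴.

Balance: αS·A = εσ·1A·T⁴ ⇒ α/ε = σT⁴/S.
α/ε = 5.67×10⁻⁸·(302)⁴/1430 = 5.67×10⁻⁸·8.318×10⁹/1430.

α/ε ≈ 0.330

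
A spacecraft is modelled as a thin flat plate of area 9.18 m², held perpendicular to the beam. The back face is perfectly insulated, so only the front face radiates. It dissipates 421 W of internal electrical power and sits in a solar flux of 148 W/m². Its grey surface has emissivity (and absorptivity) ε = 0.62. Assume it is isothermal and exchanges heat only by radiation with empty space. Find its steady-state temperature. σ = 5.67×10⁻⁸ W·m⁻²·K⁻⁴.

T ≈ 250 K

At steady state, absorbed solar power + internal power = radiated power.
Absorbed: α·S·A_cross = 0.62·148·9.180 = 842.4 W (cross-section A).
Total input = 842.4 + 421 = 1263 W.
Radiated: εσ·A_surf·T⁴ with A_surf = A = 9.180 m².
T⁴ = 1263/(0.62·5.67×10⁻⁸·9.180) = 3.915×10⁹ K⁴.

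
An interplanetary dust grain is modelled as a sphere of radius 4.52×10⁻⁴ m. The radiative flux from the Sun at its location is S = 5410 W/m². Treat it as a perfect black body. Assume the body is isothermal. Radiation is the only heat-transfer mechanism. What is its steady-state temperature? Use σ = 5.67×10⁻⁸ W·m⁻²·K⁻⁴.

At equilibrium, absorbed power = emitted power.
Absorbing cross-section = πr² = 6.418×10⁻⁷ m²; emitting surface = 4πr² = 2.567×10⁻⁶ m² (ratio 4).
S·A_cross = εσ·A_surf·T⁴  ⇒  T⁴ = S/(4σ).
T⁴ = 1.00·5410/(4·5.67×10⁻⁸) = 2.385×10¹⁰ K⁴.
T = (2.385×10¹⁰)^(1/4).

T ≈ 393 K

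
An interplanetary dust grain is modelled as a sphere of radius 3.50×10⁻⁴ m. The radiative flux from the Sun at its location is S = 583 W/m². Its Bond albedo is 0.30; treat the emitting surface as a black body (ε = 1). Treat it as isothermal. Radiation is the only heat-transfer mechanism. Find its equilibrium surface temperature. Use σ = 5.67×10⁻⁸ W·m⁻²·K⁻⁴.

At equilibrium, absorbed power = emitted power.
Absorbing cross-section = πr² = 3.848×10⁻⁷ m²; emitting surface = 4πr² = 1.539×10⁻⁶ m² (ratio 4).
(1−a)S·A_cross = εσ·A_surf·T⁴  ⇒  T⁴ = (1−a)S/(4σ).
T⁴ = 0.700·583/(4·5.67×10⁻⁸) = 1.799×10⁹ K⁴.
T = (1.799×10⁹)^(1/4).

T ≈ 206 K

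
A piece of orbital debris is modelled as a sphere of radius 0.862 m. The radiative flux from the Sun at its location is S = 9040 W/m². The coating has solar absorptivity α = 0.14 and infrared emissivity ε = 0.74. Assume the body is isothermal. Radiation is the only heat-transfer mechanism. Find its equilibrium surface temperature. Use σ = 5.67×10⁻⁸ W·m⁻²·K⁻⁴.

T ≈ 295 K

At equilibrium, absorbed power = emitted power.
Absorbing cross-section = πr² = 2.334 m²; emitting surface = 4πr² = 9.337 m² (ratio 4).
αS·A_cross = εσ·A_surf·T⁴  ⇒  T⁴ = αS/(ε·4σ).
T⁴ = 0.140·9040/(0.74·4·5.67×10⁻⁸) = 7.541×10⁹ K⁴.
T = (7.541×10⁹)^(1/4).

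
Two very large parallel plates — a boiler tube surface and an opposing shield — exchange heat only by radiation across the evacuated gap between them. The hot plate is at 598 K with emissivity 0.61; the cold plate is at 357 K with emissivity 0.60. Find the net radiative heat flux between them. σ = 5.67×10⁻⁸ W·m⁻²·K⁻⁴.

For two infinite grey parallel plates, q = σ(T₁⁴ − T₂⁴)/(1/ε₁ + 1/ε₂ − 1).
T₁⁴ − T₂⁴ = 1.279×10¹¹ − 1.624×10¹⁰ = 1.116×10¹¹ K⁴.
1/ε₁ + 1/ε₂ − 1 = 1.639 + 1.667 − 1 = 2.306.
q = 5.67×10⁻⁸ × 1.116×10¹¹ / 2.306.

q ≈ 2740 W/m²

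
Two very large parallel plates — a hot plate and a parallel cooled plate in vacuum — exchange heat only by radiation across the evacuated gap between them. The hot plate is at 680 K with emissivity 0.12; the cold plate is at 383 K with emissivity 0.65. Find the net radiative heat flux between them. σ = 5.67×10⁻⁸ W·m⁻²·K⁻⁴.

q ≈ 1230 W/m²

For two infinite grey parallel plates, q = σ(T₁⁴ − T₂⁴)/(1/ε₁ + 1/ε₂ − 1).
T₁⁴ − T₂⁴ = 2.138×10¹¹ − 2.152×10¹⁰ = 1.923×10¹¹ K⁴.
1/ε₁ + 1/ε₂ − 1 = 8.333 + 1.538 − 1 = 8.872.
q = 5.67×10⁻⁸ × 1.923×10¹¹ / 8.872.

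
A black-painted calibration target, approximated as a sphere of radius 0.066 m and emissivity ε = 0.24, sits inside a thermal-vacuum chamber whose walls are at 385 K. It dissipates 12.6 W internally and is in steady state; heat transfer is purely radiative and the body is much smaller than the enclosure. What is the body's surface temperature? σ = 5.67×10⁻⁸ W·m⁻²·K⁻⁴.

T ≈ 444 K

For a small grey body in a large enclosure, net radiated power = εσA(T⁴ − T_w⁴).
Steady state: P = εσA(T⁴ − T_w⁴) with A = 4πr² = 0.05474 m².
T⁴ = P/(εσA) + T_w⁴ = 12.6/(0.24·5.67×10⁻⁸·0.05474) + (385)⁴
    = 1.692×10¹⁰ + 2.197×10¹⁰ = 3.889×10¹⁰ K⁴.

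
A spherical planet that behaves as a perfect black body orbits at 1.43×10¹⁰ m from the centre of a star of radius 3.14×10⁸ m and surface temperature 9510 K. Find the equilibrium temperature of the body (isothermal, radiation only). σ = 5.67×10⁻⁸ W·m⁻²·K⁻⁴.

T ≈ 996 K

The star's surface emits σT_*⁴; at distance d the flux is S = σT_*⁴(R_*/d)².
S = 5.67×10⁻⁸·(9510)⁴·(3.14×10⁸/1.43×10¹⁰)² = 2.236×10⁵ W/m².
For an isothermal sphere T⁴ = (1−a)S/(4σ) = 9.859×10¹¹ K⁴.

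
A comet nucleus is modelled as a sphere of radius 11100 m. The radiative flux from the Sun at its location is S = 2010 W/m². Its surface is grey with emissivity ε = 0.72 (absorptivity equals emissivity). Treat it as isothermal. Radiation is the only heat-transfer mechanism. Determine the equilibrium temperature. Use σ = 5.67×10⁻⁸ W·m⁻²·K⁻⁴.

T ≈ 307 K

At equilibrium, absorbed power = emitted power.
Absorbing cross-section = πr² = 3.871×10⁸ m²; emitting surface = 4πr² = 1.548×10⁹ m² (ratio 4).
εS·A_cross = εσ·A_surf·T⁴  ⇒  T⁴ = S/(4σ)   (ε cancels).
T⁴ = 2010/(4·5.67×10⁻⁸) = 8.862×10⁹ K⁴.
T = (8.862×10⁹)^(1/4).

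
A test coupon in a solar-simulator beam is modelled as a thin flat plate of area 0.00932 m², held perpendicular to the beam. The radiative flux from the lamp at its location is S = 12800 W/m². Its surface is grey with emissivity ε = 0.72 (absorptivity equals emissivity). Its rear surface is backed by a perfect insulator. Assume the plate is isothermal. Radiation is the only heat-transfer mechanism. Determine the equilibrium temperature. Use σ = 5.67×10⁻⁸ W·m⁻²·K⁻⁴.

At equilibrium, absorbed power = emitted power.
Absorbing cross-section = A = 0.009320 m²; emitting surface = A = 0.009320 m² (ratio 1).
εS·A_cross = εσ·A_surf·T⁴  ⇒  T⁴ = S/(1σ)   (ε cancels).
T⁴ = 12800/(1·5.67×10⁻⁸) = 2.257×10¹¹ K⁴.
T = (2.257×10¹¹)^(1/4).

T ≈ 689 K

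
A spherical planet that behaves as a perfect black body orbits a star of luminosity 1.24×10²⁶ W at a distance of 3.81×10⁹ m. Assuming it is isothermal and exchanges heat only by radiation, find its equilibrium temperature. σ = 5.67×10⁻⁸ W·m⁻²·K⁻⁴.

First find the stellar flux at distance d: S = L/(4πd²) = 1.24×10²⁶/(4π·(3.81×10⁹)²) = 6.798×10⁵ W/m².
For an isothermal sphere, absorbed (1−a)S·πr² = emitted σ·4πr²·T⁴, so T⁴ = (1−a)S/(4σ).
T⁴ = 1.00·6.798×10⁵/(4·5.67×10⁻⁸) = 2.997×10¹² K⁴.

T ≈ 1320 K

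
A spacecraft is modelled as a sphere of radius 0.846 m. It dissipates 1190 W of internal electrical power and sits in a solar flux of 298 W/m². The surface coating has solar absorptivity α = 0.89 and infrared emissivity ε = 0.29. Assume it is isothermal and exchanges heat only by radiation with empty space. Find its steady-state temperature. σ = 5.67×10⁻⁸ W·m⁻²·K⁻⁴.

T ≈ 332 K

At steady state, absorbed solar power + internal power = radiated power.
Absorbed: α·S·A_cross = 0.89·298·2.248 = 596.3 W (cross-section πr²).
Total input = 596.3 + 1190 = 1786 W.
Radiated: εσ·A_surf·T⁴ with A_surf = 4πr² = 8.994 m².
T⁴ = 1786/(0.29·5.67×10⁻⁸·8.994) = 1.208×10¹⁰ K⁴.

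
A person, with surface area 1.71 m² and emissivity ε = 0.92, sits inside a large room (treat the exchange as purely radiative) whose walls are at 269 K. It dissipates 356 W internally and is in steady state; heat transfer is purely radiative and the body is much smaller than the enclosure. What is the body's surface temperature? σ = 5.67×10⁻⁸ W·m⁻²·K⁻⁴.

T ≈ 310 K

For a small grey body in a large enclosure, net radiated power = εσA(T⁴ − T_w⁴).
Steady state: P = εσA(T⁴ − T_w⁴) with A = 1.71 m².
T⁴ = P/(εσA) + T_w⁴ = 356/(0.92·5.67×10⁻⁸·1.710) + (269)⁴
    = 3.991×10⁹ + 5.236×10⁹ = 9.227×10⁹ K⁴.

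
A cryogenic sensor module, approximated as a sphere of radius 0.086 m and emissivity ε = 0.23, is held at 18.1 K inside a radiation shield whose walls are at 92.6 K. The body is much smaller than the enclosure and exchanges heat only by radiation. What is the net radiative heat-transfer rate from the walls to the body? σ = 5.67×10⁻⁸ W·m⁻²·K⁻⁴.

P_net ≈ 0.0890 W

For a small grey body in a large enclosure: P_net = εσA(T_body⁴ − T_wall⁴).
A = 4πr² = 0.09294 m²; T_body⁴ − T_wall⁴ = 1.073×10⁵ − 7.353×10⁷ = -7.342×10⁷ K⁴.
|P_net| = 0.23·5.67×10⁻⁸·0.09294·7.342×10⁷.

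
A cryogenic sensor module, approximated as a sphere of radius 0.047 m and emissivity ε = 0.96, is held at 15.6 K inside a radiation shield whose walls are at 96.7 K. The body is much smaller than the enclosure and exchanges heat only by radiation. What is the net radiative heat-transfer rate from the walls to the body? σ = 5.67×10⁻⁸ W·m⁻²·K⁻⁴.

For a small grey body in a large enclosure: P_net = εσA(T_body⁴ − T_wall⁴).
A = 4πr² = 0.02776 m²; T_body⁴ − T_wall⁴ = 59220 − 8.744×10⁷ = -8.738×10⁷ K⁴.
|P_net| = 0.96·5.67×10⁻⁸·0.02776·8.738×10⁷.

P_net ≈ 0.132 W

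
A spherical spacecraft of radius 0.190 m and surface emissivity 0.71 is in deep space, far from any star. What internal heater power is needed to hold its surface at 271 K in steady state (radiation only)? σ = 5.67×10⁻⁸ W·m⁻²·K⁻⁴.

P ≈ 98.5 W

P = εσ·4πr²·T⁴.
4πr² = 0.4536 m²; T⁴ = 5.394×10⁹ K⁴.
P = 0.71·5.67×10⁻⁸·0.4536·5.394×10⁹.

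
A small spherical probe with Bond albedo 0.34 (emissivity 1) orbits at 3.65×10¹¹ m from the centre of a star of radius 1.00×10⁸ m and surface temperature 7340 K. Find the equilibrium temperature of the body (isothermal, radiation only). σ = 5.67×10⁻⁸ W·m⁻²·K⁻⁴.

T ≈ 77.4 K

The star's surface emits σT_*⁴; at distance d the flux is S = σT_*⁴(R_*/d)².
S = 5.67×10⁻⁸·(7340)⁴·(1.00×10⁸/3.65×10¹¹)² = 12.35 W/m².
For an isothermal sphere T⁴ = (1−a)S/(4σ) = 3.595×10⁷ K⁴.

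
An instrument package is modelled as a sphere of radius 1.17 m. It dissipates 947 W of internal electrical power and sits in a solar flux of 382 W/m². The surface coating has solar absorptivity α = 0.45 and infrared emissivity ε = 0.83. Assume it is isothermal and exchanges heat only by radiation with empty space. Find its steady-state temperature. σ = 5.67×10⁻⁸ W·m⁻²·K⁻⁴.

T ≈ 214 K

At steady state, absorbed solar power + internal power = radiated power.
Absorbed: α·S·A_cross = 0.45·382·4.301 = 739.3 W (cross-section πr²).
Total input = 739.3 + 947 = 1686 W.
Radiated: εσ·A_surf·T⁴ with A_surf = 4πr² = 17.20 m².
T⁴ = 1686/(0.83·5.67×10⁻⁸·17.20) = 2.083×10⁹ K⁴.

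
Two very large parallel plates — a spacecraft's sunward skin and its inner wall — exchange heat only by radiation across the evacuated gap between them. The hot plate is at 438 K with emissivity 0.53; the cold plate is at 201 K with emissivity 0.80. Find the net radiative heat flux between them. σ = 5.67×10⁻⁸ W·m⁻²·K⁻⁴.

For two infinite grey parallel plates, q = σ(T₁⁴ − T₂⁴)/(1/ε₁ + 1/ε₂ − 1).
T₁⁴ − T₂⁴ = 3.680×10¹⁰ − 1.632×10⁹ = 3.517×10¹⁰ K⁴.
1/ε₁ + 1/ε₂ − 1 = 1.887 + 1.250 − 1 = 2.137.
q = 5.67×10⁻⁸ × 3.517×10¹⁰ / 2.137.

q ≈ 933 W/m²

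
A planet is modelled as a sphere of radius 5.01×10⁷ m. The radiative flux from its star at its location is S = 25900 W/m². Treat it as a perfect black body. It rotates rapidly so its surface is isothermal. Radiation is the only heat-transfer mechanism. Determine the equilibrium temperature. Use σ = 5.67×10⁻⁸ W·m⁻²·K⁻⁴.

At equilibrium, absorbed power = emitted power.
Absorbing cross-section = πr² = 7.885×10¹⁵ m²; emitting surface = 4πr² = 3.154×10¹⁶ m² (ratio 4).
S·A_cross = εσ·A_surf·T⁴  ⇒  T⁴ = S/(4σ).
T⁴ = 1.00·25900/(4·5.67×10⁻⁸) = 1.142×10¹¹ K⁴.
T = (1.142×10¹¹)^(1/4).

T ≈ 581 K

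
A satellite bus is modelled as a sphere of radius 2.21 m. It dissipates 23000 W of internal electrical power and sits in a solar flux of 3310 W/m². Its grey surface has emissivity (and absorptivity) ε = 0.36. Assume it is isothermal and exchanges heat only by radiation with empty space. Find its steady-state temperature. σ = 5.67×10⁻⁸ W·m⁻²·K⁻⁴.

At steady state, absorbed solar power + internal power = radiated power.
Absorbed: α·S·A_cross = 0.36·3310·15.34 = 18280 W (cross-section πr²).
Total input = 18280 + 23000 = 41280 W.
Radiated: εσ·A_surf·T⁴ with A_surf = 4πr² = 61.38 m².
T⁴ = 41280/(0.36·5.67×10⁻⁸·61.38) = 3.295×10¹⁰ K⁴.

T ≈ 426 K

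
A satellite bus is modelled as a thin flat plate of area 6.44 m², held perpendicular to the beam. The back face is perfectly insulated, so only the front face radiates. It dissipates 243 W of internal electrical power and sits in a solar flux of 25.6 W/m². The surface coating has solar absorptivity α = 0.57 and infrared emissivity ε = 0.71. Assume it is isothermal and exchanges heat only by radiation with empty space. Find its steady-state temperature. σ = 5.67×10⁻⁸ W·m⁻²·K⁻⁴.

At steady state, absorbed solar power + internal power = radiated power.
Absorbed: α·S·A_cross = 0.57·25.6·6.440 = 93.97 W (cross-section A).
Total input = 93.97 + 243 = 337.0 W.
Radiated: εσ·A_surf·T⁴ with A_surf = A = 6.440 m².
T⁴ = 337.0/(0.71·5.67×10⁻⁸·6.440) = 1.300×10⁹ K⁴.

T ≈ 190 K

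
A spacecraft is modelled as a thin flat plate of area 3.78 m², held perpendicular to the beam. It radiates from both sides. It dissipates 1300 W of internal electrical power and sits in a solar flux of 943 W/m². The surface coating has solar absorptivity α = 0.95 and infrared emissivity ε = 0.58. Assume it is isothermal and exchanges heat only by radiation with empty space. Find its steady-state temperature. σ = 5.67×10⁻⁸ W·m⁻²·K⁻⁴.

T ≈ 371 K

At steady state, absorbed solar power + internal power = radiated power.
Absorbed: α·S·A_cross = 0.95·943·3.780 = 3386 W (cross-section A).
Total input = 3386 + 1300 = 4686 W.
Radiated: εσ·A_surf·T⁴ with A_surf = 2A = 7.560 m².
T⁴ = 4686/(0.58·5.67×10⁻⁸·7.560) = 1.885×10¹⁰ K⁴.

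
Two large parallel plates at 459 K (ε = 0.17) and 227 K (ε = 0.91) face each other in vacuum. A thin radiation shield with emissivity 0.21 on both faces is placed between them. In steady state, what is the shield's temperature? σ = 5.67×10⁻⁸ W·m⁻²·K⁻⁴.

In steady state the net flux on the hot side equals that on the cold side.
σ(T₁⁴−T_s⁴)/D₁ = σ(T_s⁴−T₂⁴)/D₂, with D₁ = 1/ε₁+1/ε_s−1 = 9.644, D₂ = 1/ε_s+1/ε₂−1 = 4.861.
Solve for T_s⁴: T_s⁴ = (D₂·T₁⁴ + D₁·T₂⁴)/(D₁+D₂) = 1.664×10¹⁰ K⁴.

T_s ≈ 359 K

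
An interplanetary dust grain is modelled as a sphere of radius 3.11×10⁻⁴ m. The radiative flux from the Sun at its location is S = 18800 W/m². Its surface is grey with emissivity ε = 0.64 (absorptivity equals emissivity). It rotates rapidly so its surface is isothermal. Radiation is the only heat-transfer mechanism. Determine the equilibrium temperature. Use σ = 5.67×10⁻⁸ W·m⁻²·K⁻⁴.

T ≈ 537 K

At equilibrium, absorbed power = emitted power.
Absorbing cross-section = πr² = 3.039×10⁻⁷ m²; emitting surface = 4πr² = 1.215×10⁻⁶ m² (ratio 4).
εS·A_cross = εσ·A_surf·T⁴  ⇒  T⁴ = S/(4σ)   (ε cancels).
T⁴ = 18800/(4·5.67×10⁻⁸) = 8.289×10¹⁰ K⁴.
T = (8.289×10¹⁰)^(1/4).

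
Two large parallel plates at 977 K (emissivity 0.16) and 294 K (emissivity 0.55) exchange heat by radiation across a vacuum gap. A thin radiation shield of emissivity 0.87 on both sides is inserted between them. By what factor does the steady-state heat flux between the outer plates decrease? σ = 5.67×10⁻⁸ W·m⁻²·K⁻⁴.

factor ≈ 1.18

Without shield: q₀ = σΔ(T⁴)/(1/ε₁+1/ε₂−1) with denominator 7.068.
With shield the two gaps are in series; the resistances add: (1/ε₁+1/ε_s−1)+(1/ε_s+1/ε₂−1) = 6.399+1.968 = 8.367.
Heat-flux ratio q₀/q = 8.367/7.068.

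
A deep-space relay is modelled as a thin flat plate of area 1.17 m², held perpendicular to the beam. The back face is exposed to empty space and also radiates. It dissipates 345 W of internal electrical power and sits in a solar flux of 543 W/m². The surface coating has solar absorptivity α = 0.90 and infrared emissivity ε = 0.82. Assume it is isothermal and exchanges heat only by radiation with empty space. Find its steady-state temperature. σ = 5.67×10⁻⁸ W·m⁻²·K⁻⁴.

T ≈ 303 K

At steady state, absorbed solar power + internal power = radiated power.
Absorbed: α·S·A_cross = 0.90·543·1.170 = 571.8 W (cross-section A).
Total input = 571.8 + 345 = 916.8 W.
Radiated: εσ·A_surf·T⁴ with A_surf = 2A = 2.340 m².
T⁴ = 916.8/(0.82·5.67×10⁻⁸·2.340) = 8.427×10⁹ K⁴.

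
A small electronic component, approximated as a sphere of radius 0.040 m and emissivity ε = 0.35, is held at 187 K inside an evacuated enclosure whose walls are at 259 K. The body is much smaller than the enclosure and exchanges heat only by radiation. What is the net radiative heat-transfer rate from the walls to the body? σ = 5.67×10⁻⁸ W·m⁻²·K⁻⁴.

For a small grey body in a large enclosure: P_net = εσA(T_body⁴ − T_wall⁴).
A = 4πr² = 0.02011 m²; T_body⁴ − T_wall⁴ = 1.223×10⁹ − 4.500×10⁹ = -3.277×10⁹ K⁴.
|P_net| = 0.35·5.67×10⁻⁸·0.02011·3.277×10⁹.

P_net ≈ 1.31 W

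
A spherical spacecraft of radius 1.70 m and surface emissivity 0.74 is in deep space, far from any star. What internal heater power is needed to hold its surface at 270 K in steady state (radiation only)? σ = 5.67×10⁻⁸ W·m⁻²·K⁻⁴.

P ≈ 8100 W

P = εσ·4πr²·T⁴.
4πr² = 36.32 m²; T⁴ = 5.314×10⁹ K⁴.
P = 0.74·5.67×10⁻⁸·36.32·5.314×10⁹.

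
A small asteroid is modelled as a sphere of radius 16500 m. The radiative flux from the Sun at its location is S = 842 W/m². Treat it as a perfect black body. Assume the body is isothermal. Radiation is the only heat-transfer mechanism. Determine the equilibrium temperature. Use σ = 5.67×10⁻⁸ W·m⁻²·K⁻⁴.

T ≈ 247 K

At equilibrium, absorbed power = emitted power.
Absorbing cross-section = πr² = 8.553×10⁸ m²; emitting surface = 4πr² = 3.421×10⁹ m² (ratio 4).
S·A_cross = εσ·A_surf·T⁴  ⇒  T⁴ = S/(4σ).
T⁴ = 1.00·842/(4·5.67×10⁻⁸) = 3.713×10⁹ K⁴.
T = (3.713×10⁹)^(1/4).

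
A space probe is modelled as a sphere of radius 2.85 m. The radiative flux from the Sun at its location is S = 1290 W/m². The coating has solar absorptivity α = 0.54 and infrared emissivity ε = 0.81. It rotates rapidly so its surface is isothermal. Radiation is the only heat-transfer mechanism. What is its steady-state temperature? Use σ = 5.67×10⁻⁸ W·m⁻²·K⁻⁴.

T ≈ 248 K

At equilibrium, absorbed power = emitted power.
Absorbing cross-section = πr² = 25.52 m²; emitting surface = 4πr² = 102.1 m² (ratio 4).
αS·A_cross = εσ·A_surf·T⁴  ⇒  T⁴ = αS/(ε·4σ).
T⁴ = 0.540·1290/(0.81·4·5.67×10⁻⁸) = 3.792×10⁹ K⁴.
T = (3.792×10⁹)^(1/4).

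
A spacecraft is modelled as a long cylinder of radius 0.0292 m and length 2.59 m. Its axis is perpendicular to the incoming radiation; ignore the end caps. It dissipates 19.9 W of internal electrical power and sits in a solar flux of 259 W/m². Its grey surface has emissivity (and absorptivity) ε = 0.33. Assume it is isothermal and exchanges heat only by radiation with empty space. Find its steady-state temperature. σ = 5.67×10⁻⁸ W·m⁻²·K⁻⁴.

At steady state, absorbed solar power + internal power = radiated power.
Absorbed: α·S·A_cross = 0.33·259·0.1513 = 12.93 W (cross-section 2rL).
Total input = 12.93 + 19.9 = 32.83 W.
Radiated: εσ·A_surf·T⁴ with A_surf = 2πrL = 0.4752 m².
T⁴ = 32.83/(0.33·5.67×10⁻⁸·0.4752) = 3.692×10⁹ K⁴.

T ≈ 247 K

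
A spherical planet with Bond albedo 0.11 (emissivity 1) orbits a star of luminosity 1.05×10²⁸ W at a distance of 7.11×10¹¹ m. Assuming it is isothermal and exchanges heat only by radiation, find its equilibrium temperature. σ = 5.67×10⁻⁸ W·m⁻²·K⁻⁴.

First find the stellar flux at distance d: S = L/(4πd²) = 1.05×10²⁸/(4π·(7.11×10¹¹)²) = 1653 W/m².
For an isothermal sphere, absorbed (1−a)S·πr² = emitted σ·4πr²·T⁴, so T⁴ = (1−a)S/(4σ).
T⁴ = 0.890·1653/(4·5.67×10⁻⁸) = 6.486×10⁹ K⁴.

T ≈ 284 K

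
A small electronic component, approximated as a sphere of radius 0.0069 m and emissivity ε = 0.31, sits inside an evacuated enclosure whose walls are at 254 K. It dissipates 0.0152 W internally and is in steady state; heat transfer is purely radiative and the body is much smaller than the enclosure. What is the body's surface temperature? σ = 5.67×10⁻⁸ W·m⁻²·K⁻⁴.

For a small grey body in a large enclosure, net radiated power = εσA(T⁴ − T_w⁴).
Steady state: P = εσA(T⁴ − T_w⁴) with A = 4πr² = 5.983×10⁻⁴ m².
T⁴ = P/(εσA) + T_w⁴ = 0.0152/(0.31·5.67×10⁻⁸·5.983×10⁻⁴) + (254)⁴
    = 1.445×10⁹ + 4.162×10⁹ = 5.608×10⁹ K⁴.

T ≈ 274 K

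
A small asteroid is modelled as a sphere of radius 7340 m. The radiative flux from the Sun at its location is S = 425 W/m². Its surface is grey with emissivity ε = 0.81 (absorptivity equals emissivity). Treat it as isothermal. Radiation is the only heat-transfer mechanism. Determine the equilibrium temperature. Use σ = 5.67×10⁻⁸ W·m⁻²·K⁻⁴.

T ≈ 208 K

At equilibrium, absorbed power = emitted power.
Absorbing cross-section = πr² = 1.693×10⁸ m²; emitting surface = 4πr² = 6.770×10⁸ m² (ratio 4).
εS·A_cross = εσ·A_surf·T⁴  ⇒  T⁴ = S/(4σ)   (ε cancels).
T⁴ = 425/(4·5.67×10⁻⁸) = 1.874×10⁹ K⁴.
T = (1.874×10⁹)^(1/4).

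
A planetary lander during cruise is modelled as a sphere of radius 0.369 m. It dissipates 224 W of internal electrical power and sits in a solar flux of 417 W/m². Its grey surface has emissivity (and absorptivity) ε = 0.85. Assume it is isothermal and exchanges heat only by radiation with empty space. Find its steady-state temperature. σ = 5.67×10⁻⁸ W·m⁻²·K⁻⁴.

T ≈ 260 K

At steady state, absorbed solar power + internal power = radiated power.
Absorbed: α·S·A_cross = 0.85·417·0.4278 = 151.6 W (cross-section πr²).
Total input = 151.6 + 224 = 375.6 W.
Radiated: εσ·A_surf·T⁴ with A_surf = 4πr² = 1.711 m².
T⁴ = 375.6/(0.85·5.67×10⁻⁸·1.711) = 4.555×10⁹ K⁴.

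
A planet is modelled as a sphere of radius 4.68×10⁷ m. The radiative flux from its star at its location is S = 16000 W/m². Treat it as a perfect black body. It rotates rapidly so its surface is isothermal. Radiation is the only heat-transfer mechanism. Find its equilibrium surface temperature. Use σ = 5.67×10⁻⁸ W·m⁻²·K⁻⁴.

T ≈ 515 K

At equilibrium, absorbed power = emitted power.
Absorbing cross-section = πr² = 6.881×10¹⁵ m²; emitting surface = 4πr² = 2.752×10¹⁶ m² (ratio 4).
S·A_cross = εσ·A_surf·T⁴  ⇒  T⁴ = S/(4σ).
T⁴ = 1.00·16000/(4·5.67×10⁻⁸) = 7.055×10¹⁰ K⁴.
T = (7.055×10¹⁰)^(1/4).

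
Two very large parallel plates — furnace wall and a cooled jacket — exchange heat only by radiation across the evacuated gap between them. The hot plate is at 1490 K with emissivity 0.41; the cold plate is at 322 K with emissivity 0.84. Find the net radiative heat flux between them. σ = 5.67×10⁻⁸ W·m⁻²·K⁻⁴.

For two infinite grey parallel plates, q = σ(T₁⁴ − T₂⁴)/(1/ε₁ + 1/ε₂ − 1).
T₁⁴ − T₂⁴ = 4.929×10¹² − 1.075×10¹⁰ = 4.918×10¹² K⁴.
1/ε₁ + 1/ε₂ − 1 = 2.439 + 1.190 − 1 = 2.630.
q = 5.67×10⁻⁸ × 4.918×10¹² / 2.630.

q ≈ 1.06×10⁵ W/m²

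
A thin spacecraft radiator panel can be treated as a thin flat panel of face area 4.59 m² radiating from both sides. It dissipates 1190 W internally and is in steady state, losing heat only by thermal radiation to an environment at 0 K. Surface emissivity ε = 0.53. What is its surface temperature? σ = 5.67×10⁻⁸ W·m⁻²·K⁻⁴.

Steady state: internal power = radiated power, P = εσA T⁴.
Radiating area A = 2·4.59 = 9.180 m².
T⁴ = P/(εσA) = 1190/(0.53·5.67×10⁻⁸·9.180) = 4.314×10⁹ K⁴.
T = (4.314×10⁹)^(1/4).

T ≈ 256 K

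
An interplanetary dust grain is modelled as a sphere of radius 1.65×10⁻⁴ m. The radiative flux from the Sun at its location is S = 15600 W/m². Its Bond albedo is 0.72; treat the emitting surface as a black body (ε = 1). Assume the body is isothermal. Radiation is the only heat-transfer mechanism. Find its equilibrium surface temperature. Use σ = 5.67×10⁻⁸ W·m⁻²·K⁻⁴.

T ≈ 373 K

At equilibrium, absorbed power = emitted power.
Absorbing cross-section = πr² = 8.553×10⁻⁸ m²; emitting surface = 4πr² = 3.421×10⁻⁷ m² (ratio 4).
(1−a)S·A_cross = εσ·A_surf·T⁴  ⇒  T⁴ = (1−a)S/(4σ).
T⁴ = 0.280·15600/(4·5.67×10⁻⁸) = 1.926×10¹⁰ K⁴.
T = (1.926×10¹⁰)^(1/4).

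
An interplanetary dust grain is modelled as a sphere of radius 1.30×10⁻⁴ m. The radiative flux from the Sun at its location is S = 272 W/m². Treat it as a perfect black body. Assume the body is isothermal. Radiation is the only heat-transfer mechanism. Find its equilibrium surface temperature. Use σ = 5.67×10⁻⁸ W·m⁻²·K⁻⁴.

T ≈ 186 K

At equilibrium, absorbed power = emitted power.
Absorbing cross-section = πr² = 5.309×10⁻⁸ m²; emitting surface = 4πr² = 2.124×10⁻⁷ m² (ratio 4).
S·A_cross = εσ·A_surf·T⁴  ⇒  T⁴ = S/(4σ).
T⁴ = 1.00·272/(4·5.67×10⁻⁸) = 1.199×10⁹ K⁴.
T = (1.199×10⁹)^(1/4).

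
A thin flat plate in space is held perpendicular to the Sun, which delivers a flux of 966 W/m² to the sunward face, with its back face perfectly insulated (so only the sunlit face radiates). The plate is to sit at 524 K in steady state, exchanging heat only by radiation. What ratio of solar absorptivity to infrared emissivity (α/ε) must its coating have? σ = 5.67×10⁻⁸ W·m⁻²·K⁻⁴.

α/ε ≈ 4.43

Balance: αS·A = εσ·1A·T⁴ ⇒ α/ε = σT⁴/S.
α/ε = 5.67×10⁻⁸·(524)⁴/966 = 5.67×10⁻⁸·7.539×10¹⁰/966.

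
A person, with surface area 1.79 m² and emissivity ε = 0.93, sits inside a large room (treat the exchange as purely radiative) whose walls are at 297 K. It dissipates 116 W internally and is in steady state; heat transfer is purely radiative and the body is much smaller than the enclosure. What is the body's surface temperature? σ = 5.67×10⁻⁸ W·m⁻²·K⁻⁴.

For a small grey body in a large enclosure, net radiated power = εσA(T⁴ − T_w⁴).
Steady state: P = εσA(T⁴ − T_w⁴) with A = 1.79 m².
T⁴ = P/(εσA) + T_w⁴ = 116/(0.93·5.67×10⁻⁸·1.790) + (297)⁴
    = 1.229×10⁹ + 7.781×10⁹ = 9.010×10⁹ K⁴.

T ≈ 308 K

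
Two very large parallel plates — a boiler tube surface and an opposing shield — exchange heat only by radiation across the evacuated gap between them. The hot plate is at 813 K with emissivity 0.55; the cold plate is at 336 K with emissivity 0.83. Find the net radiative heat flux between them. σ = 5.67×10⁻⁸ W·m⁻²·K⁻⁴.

For two infinite grey parallel plates, q = σ(T₁⁴ − T₂⁴)/(1/ε₁ + 1/ε₂ − 1).
T₁⁴ − T₂⁴ = 4.369×10¹¹ − 1.275×10¹⁰ = 4.241×10¹¹ K⁴.
1/ε₁ + 1/ε₂ − 1 = 1.818 + 1.205 − 1 = 2.023.
q = 5.67×10⁻⁸ × 4.241×10¹¹ / 2.023.

q ≈ 11900 W/m²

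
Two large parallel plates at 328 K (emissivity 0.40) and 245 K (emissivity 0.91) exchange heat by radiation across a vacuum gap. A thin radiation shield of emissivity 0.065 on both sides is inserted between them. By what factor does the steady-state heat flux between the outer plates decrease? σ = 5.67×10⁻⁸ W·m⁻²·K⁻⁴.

Without shield: q₀ = σΔ(T⁴)/(1/ε₁+1/ε₂−1) with denominator 2.599.
With shield the two gaps are in series; the resistances add: (1/ε₁+1/ε_s−1)+(1/ε_s+1/ε₂−1) = 16.88+15.48 = 32.37.
Heat-flux ratio q₀/q = 32.37/2.599.

factor ≈ 12.5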